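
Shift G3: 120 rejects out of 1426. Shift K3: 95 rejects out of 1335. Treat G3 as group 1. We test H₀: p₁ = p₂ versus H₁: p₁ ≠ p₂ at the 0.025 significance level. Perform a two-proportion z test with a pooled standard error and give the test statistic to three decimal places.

z = 1.273

p̂₁ = 120/1426 ≈ 0.084151, p̂₂ = 95/1335 ≈ 0.071161.
Pooled p̂ = (120+95)/(1426+1335) = 215/2761 = 0.077870.
SE = √(p̂(1−p̂)(1/n₁+1/n₂)) = √(0.077870·0.922130·0.00145033) = √(0.000104143) = 0.010205.
z = (0.084151 − 0.071161)/0.010205 = 0.012990/0.010205 = 1.273.
Two-sided p-value ≈ 2·Φ(−1.273) = 0.2030, so at α = 0.025 we fail to reject H₀.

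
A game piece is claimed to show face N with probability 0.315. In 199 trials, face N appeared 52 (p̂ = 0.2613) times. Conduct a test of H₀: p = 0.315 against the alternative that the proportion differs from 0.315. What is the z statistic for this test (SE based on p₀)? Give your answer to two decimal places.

p̂ = 52/199 ≈ 0.2613.
Standard error under H₀: √(0.315×0.685/199) = 0.0329.
z = (0.2613 − 0.315)/0.0329 = -0.0537/0.0329 = -1.63.
Two-sided p-value ≈ 2·Φ(−1.631) = 0.1030.

z = -1.63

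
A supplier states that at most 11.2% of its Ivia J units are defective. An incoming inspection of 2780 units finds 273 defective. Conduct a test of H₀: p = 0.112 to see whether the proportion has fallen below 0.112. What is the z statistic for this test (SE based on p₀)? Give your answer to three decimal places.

p̂ = 273/2780 ≈ 0.098201.
SE = √(p₀(1−p₀)/n) = √(0.099456/2780) = 0.005981.
z = (0.098201 − 0.112)/0.005981 = -0.013799/0.005981 = -2.307.

z = -2.307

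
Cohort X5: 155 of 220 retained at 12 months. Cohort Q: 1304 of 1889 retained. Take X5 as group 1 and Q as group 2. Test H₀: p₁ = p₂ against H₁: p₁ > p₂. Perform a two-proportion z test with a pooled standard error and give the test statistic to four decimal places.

z = 0.4327

p̂₁ = 155/220 ≈ 0.704545, p̂₂ = 1304/1889 ≈ 0.690312.
Pooled p̂ = (155+1304)/(220+1889) = 1459/2109 = 0.691797.
SE = √(p̂(1−p̂)(1/n₁+1/n₂)) = √(0.691797·0.308203·0.00507484) = √(0.00108203) = 0.032894.
z = (0.704545 − 0.690312)/0.032894 = 0.014233/0.032894 = 0.4327.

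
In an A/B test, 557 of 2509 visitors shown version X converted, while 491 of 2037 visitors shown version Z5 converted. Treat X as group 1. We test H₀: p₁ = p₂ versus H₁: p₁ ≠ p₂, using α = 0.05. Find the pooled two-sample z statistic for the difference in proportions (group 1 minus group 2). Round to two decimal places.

z = -1.52

p̂₁ = 557/2509 ≈ 0.22200, p̂₂ = 491/2037 ≈ 0.24104.
Pooled p̂ = (557+491)/(2509+2037) = 1048/4546 = 0.23053.
SE = √(p̂(1−p̂)(1/n₁+1/n₂)) = √(0.23053·0.76947·0.000889483) = √(0.000157783) = 0.01256.
z = (0.22200 − 0.24104)/0.01256 = -0.01904/0.01256 = -1.52.
p-value = 2·P(Z > 1.516) ≈ 0.1296. With α = 0.05, fail to reject H₀.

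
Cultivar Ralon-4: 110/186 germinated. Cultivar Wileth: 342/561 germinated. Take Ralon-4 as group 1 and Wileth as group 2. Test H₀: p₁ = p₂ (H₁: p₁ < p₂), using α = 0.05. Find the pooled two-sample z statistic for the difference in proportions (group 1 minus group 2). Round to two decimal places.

z = -0.44

p̂₁ = 110/186 ≈ 0.5914, p̂₂ = 342/561 ≈ 0.6096.
Pooled p̂ = (110+342)/(186+561) = 452/747 = 0.6051.
SE = √(p̂(1−p̂)(1/n₁+1/n₂)) = √(0.6051·0.3949·0.00715888) = √(0.00171066) = 0.0414.
z = (0.5914 − 0.6096)/0.0414 = -0.0182/0.0414 = -0.44.
p-value = P(Z < -0.441) ≈ 0.3297; since p > α = 0.05, fail to reject H₀.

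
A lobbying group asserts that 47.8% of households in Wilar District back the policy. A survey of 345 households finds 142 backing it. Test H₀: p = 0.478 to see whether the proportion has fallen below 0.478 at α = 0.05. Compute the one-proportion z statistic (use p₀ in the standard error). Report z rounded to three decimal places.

p̂ = 142/345 ≈ 0.411594.
SE = √(p₀(1−p₀)/n) = √(0.24952/345) = 0.026893.
z = (0.411594 − 0.478)/0.026893 = -0.066406/0.026893 = -2.469.
p-value = P(Z < -2.469) ≈ 0.0068, so at α = 0.05 we reject H₀.

z = -2.469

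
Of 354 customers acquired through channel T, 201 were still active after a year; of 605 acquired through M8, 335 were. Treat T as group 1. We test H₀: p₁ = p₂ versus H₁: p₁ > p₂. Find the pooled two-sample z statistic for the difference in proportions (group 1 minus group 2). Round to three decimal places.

p̂₁ = 201/354 = 0.56780, p̂₂ = 335/605 = 0.55372.
Pooled p̂ = (201+335)/(354+605) = 536/959 = 0.55892.
SE = √(p̂(1−p̂)(1/n₁+1/n₂)) = √(0.55892·0.44108·0.00447775) = √(0.0011039) = 0.03322.
z = (0.56780 − 0.55372)/0.03322 = 0.01408/0.03322 = 0.424.

z = 0.424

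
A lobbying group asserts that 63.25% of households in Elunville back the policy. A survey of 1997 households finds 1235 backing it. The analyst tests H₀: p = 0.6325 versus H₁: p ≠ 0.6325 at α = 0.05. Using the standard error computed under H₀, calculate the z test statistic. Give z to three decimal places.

z = -1.304

p̂ = 1235/1997 ≈ 0.61843.
Under H₀, SE = √(0.6325·0.3675/1997) = √(0.000116396) = 0.01079.
z = (0.61843 − 0.6325)/0.01079 = -0.01407/0.01079 = -1.304.
p-value = 2·P(Z > 1.304) ≈ 0.1921, so at α = 0.05 we fail to reject H₀.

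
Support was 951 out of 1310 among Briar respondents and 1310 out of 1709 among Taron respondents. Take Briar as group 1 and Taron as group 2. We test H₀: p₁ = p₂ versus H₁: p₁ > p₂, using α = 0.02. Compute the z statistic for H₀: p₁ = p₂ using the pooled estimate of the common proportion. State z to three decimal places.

z = -2.548

p̂₁ = 951/1310 ≈ 0.725954, p̂₂ = 1310/1709 ≈ 0.766530.
Pooled p̂ = (951+1310)/(1310+1709) = 2261/3019 = 0.748923.
SE = √(0.188037 × 0.0013485) = 0.015924.
z = (0.725954 − 0.766530)/0.015924 = -0.040576/0.015924 = -2.548.
p-value = P(Z > -2.548) ≈ 0.9946; since p > α = 0.02, fail to reject H₀.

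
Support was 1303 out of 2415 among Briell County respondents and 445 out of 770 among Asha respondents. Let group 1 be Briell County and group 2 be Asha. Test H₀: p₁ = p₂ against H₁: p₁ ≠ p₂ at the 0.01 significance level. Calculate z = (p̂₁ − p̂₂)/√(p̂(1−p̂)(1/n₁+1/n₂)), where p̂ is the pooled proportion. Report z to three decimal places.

z = -1.864

p̂₁ = 1303/2415 ≈ 0.53954, p̂₂ = 445/770 ≈ 0.57792.
Pooled p̂ = (1303+445)/(2415+770) = 1748/3185 = 0.54882.
SE = √(p̂(1−p̂)(1/n₁+1/n₂)) = √(0.54882·0.45118·0.00171278) = √(0.000424112) = 0.02059.
z = (0.53954 − 0.57792)/0.02059 = -0.03838/0.02059 = -1.864.
p-value = 2·P(Z > 1.864) ≈ 0.0624, so at α = 0.01 we fail to reject H₀.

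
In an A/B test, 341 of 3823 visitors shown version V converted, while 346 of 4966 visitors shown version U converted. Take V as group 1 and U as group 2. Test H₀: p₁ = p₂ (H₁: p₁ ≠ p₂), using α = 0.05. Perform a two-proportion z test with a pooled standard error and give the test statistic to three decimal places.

p̂₁ = 341/3823 = 0.089197, p̂₂ = 346/4966 = 0.069674.
Pooled p̂ = (341+346)/(3823+4966) = 687/8789 = 0.078166.
SE = √(0.072056 × 0.000462944) = 0.005776.
z = (0.089197 − 0.069674)/0.005776 = 0.019523/0.005776 = 3.380.
Two-sided p-value ≈ 2·Φ(−3.380) = 0.0007; since p < α = 0.05, reject H₀.

z = 3.380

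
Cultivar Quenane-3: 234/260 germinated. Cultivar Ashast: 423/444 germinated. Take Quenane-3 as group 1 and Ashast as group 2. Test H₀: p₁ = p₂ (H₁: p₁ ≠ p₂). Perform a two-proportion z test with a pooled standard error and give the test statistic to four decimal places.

z = -2.7037

p̂₁ = 234/260 = 0.9000000, p̂₂ = 423/444 = 0.9527027.
Pooled p̂ = (234+423)/(260+444) = 657/704 = 0.9332386.
SE = √(0.0623043 × 0.00609841) = 0.0194925.
z = (0.9000000 − 0.9527027)/0.0194925 = -0.0527027/0.0194925 = -2.7037.
p-value = 2·P(Z > 2.704) ≈ 0.0069.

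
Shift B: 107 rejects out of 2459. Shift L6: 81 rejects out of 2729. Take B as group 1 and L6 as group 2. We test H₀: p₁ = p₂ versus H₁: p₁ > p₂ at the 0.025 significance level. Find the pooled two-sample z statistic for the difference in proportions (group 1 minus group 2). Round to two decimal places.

z = 2.66

p̂₁ = 107/2459 = 0.04351, p̂₂ = 81/2729 = 0.02968.
Pooled p̂ = (107+81)/(2459+2729) = 188/5188 = 0.03624.
SE = √(0.0349243 × 0.000773104) = 0.00520.
z = (0.04351 − 0.02968)/0.00520 = 0.01383/0.00520 = 2.66.
p-value = P(Z > 2.662) ≈ 0.0039, so at α = 0.025 we reject H₀.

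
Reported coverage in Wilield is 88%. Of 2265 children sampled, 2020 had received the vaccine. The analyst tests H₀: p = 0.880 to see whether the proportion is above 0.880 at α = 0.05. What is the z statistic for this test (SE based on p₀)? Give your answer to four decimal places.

p̂ = 2020/2265 ≈ 0.891832.
Standard error under H₀: √(0.88×0.12/2265) = 0.006828.
z = (0.891832 − 0.88)/0.006828 = 0.011832/0.006828 = 1.7329.
p-value = P(Z > 1.733) ≈ 0.0416. With α = 0.05, reject H₀.

z = 1.7329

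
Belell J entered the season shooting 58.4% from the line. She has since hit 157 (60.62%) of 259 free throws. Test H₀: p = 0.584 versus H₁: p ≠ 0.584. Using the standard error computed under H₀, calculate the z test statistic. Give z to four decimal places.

z = 0.7241

p̂ = 157/259 ≈ 0.606178.
Under H₀, SE = √(0.584·0.416/259) = √(0.000938008) = 0.030627.
z = (0.606178 − 0.584)/0.030627 = 0.022178/0.030627 = 0.7241.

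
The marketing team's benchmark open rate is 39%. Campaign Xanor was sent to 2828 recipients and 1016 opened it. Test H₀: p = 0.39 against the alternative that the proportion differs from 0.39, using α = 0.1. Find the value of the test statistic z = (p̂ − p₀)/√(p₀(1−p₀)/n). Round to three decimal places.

p̂ = 1016/2828 ≈ 0.359264.
Standard error under H₀: √(0.39×0.61/2828) = 0.009172.
z = (0.359264 − 0.39)/0.009172 = -0.030736/0.009172 = -3.351.
p-value = 2·P(Z > 3.351) ≈ 0.0008, so at α = 0.1 we reject H₀.

z = -3.351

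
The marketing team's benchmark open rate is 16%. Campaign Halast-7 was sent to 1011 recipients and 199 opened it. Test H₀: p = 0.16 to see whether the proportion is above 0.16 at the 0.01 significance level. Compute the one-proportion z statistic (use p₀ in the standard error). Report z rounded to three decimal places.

p̂ = 199/1011 ≈ 0.196835.
SE = √(p₀(1−p₀)/n) = √(0.1344/1011) = 0.011530.
z = (0.196835 − 0.16)/0.011530 = 0.036835/0.011530 = 3.195.
p-value = P(Z > 3.195) ≈ 0.0007, so at α = 0.01 we reject H₀.

z = 3.195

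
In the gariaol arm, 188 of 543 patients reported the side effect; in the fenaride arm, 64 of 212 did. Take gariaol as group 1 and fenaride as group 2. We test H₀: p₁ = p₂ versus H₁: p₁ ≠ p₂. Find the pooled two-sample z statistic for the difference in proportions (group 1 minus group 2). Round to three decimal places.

p̂₁ = 188/543 = 0.34622, p̂₂ = 64/212 = 0.30189.
Pooled p̂ = (188+64)/(543+212) = 252/755 = 0.33377.
SE = √(0.222369 × 0.0065586) = 0.03819.
z = (0.34622 − 0.30189)/0.03819 = 0.04433/0.03819 = 1.161.

z = 1.161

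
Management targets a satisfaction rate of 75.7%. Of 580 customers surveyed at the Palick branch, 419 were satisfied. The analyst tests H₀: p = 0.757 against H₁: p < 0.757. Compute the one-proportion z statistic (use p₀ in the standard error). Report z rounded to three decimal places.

p̂ = 419/580 = 0.72241.
Under H₀, SE = √(0.757·0.243/580) = √(0.000317157) = 0.01781.
z = (0.72241 − 0.757)/0.01781 = -0.03459/0.01781 = -1.942.

z = -1.942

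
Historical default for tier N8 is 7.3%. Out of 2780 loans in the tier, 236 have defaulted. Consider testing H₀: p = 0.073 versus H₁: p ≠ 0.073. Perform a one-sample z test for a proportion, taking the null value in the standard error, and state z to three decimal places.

z = 2.410

p̂ = 236/2780 ≈ 0.084892.
Standard error under H₀: √(0.073×0.927/2780) = 0.004934.
z = (0.084892 − 0.073)/0.004934 = 0.011892/0.004934 = 2.410.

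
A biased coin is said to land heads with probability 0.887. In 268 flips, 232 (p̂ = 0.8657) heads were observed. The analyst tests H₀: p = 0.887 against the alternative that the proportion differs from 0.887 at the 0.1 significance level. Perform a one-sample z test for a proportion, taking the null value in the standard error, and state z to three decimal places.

p̂ = 232/268 = 0.86567.
SE = √(p₀(1−p₀)/n) = √(0.10023/268) = 0.01934.
z = (0.86567 − 0.887)/0.01934 = -0.02133/0.01934 = -1.103.
Two-sided p-value ≈ 2·Φ(−1.103) = 0.2701; since p > α = 0.1, fail to reject H₀.

z = -1.103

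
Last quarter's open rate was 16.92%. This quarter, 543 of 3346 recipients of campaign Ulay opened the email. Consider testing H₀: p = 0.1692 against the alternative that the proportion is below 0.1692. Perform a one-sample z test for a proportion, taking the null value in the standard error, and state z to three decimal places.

z = -1.067

p̂ = 543/3346 ≈ 0.162283.
Under H₀, SE = √(0.1692·0.8308/3346) = √(4.20118e-05) = 0.006482.
z = (0.162283 − 0.1692)/0.006482 = -0.006917/0.006482 = -1.067.
p-value = P(Z < -1.067) ≈ 0.1430.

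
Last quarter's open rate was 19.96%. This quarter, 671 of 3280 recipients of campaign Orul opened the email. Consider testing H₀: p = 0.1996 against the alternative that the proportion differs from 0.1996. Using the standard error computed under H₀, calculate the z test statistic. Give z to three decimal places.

p̂ = 671/3280 ≈ 0.204573.
SE = √(p₀(1−p₀)/n) = √(0.15976/3280) = 0.006979.
z = (0.204573 − 0.1996)/0.006979 = 0.004973/0.006979 = 0.713.
p-value = 2·P(Z > 0.713) ≈ 0.4761.

z = 0.713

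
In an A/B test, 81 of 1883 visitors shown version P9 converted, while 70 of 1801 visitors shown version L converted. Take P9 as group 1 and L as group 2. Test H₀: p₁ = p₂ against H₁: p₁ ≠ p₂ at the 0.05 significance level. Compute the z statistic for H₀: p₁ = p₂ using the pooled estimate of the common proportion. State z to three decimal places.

z = 0.635

p̂₁ = 81/1883 ≈ 0.043016, p̂₂ = 70/1801 ≈ 0.038867.
Pooled p̂ = (81+70)/(1883+1801) = 151/3684 = 0.040988.
SE = √(0.039308 × 0.00108631) = 0.006535.
z = (0.043016 − 0.038867)/0.006535 = 0.004149/0.006535 = 0.635.
Two-sided p-value ≈ 2·Φ(−0.635) = 0.5255. With α = 0.05, fail to reject H₀.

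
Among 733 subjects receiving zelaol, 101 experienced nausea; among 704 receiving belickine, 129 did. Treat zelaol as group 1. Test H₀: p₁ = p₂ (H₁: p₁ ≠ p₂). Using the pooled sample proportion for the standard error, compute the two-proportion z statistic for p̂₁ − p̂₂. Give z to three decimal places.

p̂₁ = 101/733 = 0.13779, p̂₂ = 129/704 = 0.18324.
Pooled p̂ = (101+129)/(733+704) = 230/1437 = 0.16006.
SE = √(0.134438 × 0.00278471) = 0.01935.
z = (0.13779 − 0.18324)/0.01935 = -0.04545/0.01935 = -2.349.
p-value = 2·P(Z > 2.349) ≈ 0.0188.

z = -2.349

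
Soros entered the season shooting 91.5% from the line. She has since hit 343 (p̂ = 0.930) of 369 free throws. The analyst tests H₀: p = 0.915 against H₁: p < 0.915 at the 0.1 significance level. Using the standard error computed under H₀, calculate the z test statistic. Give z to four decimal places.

z = 1.0015

p̂ = 343/369 ≈ 0.9295393.
Standard error under H₀: √(0.915×0.085/369) = 0.0145180.
z = (0.9295393 − 0.915)/0.0145180 = 0.0145393/0.0145180 = 1.0015.
p-value = P(Z < 1.001) ≈ 0.8417. With α = 0.1, fail to reject H₀.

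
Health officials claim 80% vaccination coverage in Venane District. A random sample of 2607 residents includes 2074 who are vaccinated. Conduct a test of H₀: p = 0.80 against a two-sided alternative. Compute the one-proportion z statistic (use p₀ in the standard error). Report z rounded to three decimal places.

z = -0.568

p̂ = 2074/2607 = 0.79555.
SE = √(p₀(1−p₀)/n) = √(0.16/2607) = 0.00783.
z = (0.79555 − 0.8)/0.00783 = -0.00445/0.00783 = -0.568.
Two-sided p-value ≈ 2·Φ(−0.568) = 0.5701.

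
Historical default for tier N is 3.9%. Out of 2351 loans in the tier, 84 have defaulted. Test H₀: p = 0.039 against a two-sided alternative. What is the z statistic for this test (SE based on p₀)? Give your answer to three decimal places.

p̂ = 84/2351 = 0.035729.
Standard error under H₀: √(0.039×0.961/2351) = 0.003993.
z = (0.035729 − 0.039)/0.003993 = -0.003271/0.003993 = -0.819.

z = -0.819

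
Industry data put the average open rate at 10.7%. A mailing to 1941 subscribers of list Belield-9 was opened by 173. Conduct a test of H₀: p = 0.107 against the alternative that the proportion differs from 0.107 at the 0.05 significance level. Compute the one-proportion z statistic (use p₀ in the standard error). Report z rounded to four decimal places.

z = -2.5470

p̂ = 173/1941 = 0.08912931.
SE = √(p₀(1−p₀)/n) = √(0.095551/1941) = 0.00701625.
z = (0.08912931 − 0.107)/0.00701625 = -0.01787069/0.00701625 = -2.5470.
Two-sided p-value ≈ 2·Φ(−2.547) = 0.0109; since p < α = 0.05, reject H₀.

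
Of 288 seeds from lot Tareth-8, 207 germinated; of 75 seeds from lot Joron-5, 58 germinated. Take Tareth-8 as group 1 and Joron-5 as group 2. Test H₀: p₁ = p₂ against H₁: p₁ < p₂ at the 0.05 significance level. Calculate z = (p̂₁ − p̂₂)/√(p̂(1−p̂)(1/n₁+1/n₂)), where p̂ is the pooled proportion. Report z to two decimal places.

p̂₁ = 207/288 ≈ 0.7188, p̂₂ = 58/75 ≈ 0.7733.
Pooled p̂ = (207+58)/(288+75) = 265/363 = 0.7300.
SE = √(0.197087 × 0.0168056) = 0.0576.
z = (0.7188 − 0.7733)/0.0576 = -0.0545/0.0576 = -0.95.
p-value = P(Z < -0.948) ≈ 0.1715. With α = 0.05, fail to reject H₀.

z = -0.95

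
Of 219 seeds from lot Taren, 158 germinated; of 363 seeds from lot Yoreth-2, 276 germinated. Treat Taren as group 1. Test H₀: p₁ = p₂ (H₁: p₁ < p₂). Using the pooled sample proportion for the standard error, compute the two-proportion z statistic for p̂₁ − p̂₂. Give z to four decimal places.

p̂₁ = 158/219 ≈ 0.721461, p̂₂ = 276/363 ≈ 0.760331.
Pooled p̂ = (158+276)/(219+363) = 434/582 = 0.745704.
SE = √(p̂(1−p̂)(1/n₁+1/n₂)) = √(0.745704·0.254296·0.00732103) = √(0.00138828) = 0.037260.
z = (0.721461 − 0.760331)/0.037260 = -0.038870/0.037260 = -1.0432.

z = -1.0432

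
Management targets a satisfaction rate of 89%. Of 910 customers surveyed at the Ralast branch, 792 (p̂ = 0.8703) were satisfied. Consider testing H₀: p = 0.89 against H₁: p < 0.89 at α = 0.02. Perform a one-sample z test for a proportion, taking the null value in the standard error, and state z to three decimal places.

z = -1.896

p̂ = 792/910 = 0.870330.
Standard error under H₀: √(0.89×0.11/910) = 0.010372.
z = (0.870330 − 0.89)/0.010372 = -0.019670/0.010372 = -1.896.
p-value = P(Z < -1.896) ≈ 0.0290. With α = 0.02, fail to reject H₀.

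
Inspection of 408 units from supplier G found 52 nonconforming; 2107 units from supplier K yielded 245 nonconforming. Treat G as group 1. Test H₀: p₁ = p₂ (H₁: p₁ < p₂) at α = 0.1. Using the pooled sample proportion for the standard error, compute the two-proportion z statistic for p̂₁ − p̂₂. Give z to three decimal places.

p̂₁ = 52/408 ≈ 0.12745, p̂₂ = 245/2107 ≈ 0.11628.
Pooled p̂ = (52+245)/(408+2107) = 297/2515 = 0.11809.
SE = √(p̂(1−p̂)(1/n₁+1/n₂)) = √(0.11809·0.88191·0.00292559) = √(0.000304688) = 0.01746.
z = (0.12745 − 0.11628)/0.01746 = 0.01117/0.01746 = 0.640.
p-value = P(Z < 0.640) ≈ 0.7389. With α = 0.1, fail to reject H₀.

z = 0.640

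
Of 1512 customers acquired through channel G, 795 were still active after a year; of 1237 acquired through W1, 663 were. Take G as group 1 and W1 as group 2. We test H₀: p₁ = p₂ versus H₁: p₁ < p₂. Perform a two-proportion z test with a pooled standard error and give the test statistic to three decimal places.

z = -0.532

p̂₁ = 795/1512 = 0.52579, p̂₂ = 663/1237 = 0.53597.
Pooled p̂ = (795+663)/(1512+1237) = 1458/2749 = 0.53037.
SE = √(p̂(1−p̂)(1/n₁+1/n₂)) = √(0.53037·0.46963·0.00146978) = √(0.00036609) = 0.01913.
z = (0.52579 − 0.53597)/0.01913 = -0.01018/0.01913 = -0.532.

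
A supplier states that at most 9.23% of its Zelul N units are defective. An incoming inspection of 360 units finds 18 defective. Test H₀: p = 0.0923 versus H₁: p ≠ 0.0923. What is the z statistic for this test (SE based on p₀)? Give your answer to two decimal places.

p̂ = 18/360 ≈ 0.05000.
Under H₀, SE = √(0.0923·0.9077/360) = √(0.000232724) = 0.01526.
z = (0.05000 − 0.0923)/0.01526 = -0.04230/0.01526 = -2.77.
Two-sided p-value ≈ 2·Φ(−2.773) = 0.0056.

z = -2.77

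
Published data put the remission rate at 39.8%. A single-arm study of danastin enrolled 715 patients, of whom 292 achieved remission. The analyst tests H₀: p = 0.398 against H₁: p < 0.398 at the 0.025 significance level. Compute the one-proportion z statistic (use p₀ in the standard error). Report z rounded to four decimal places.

p̂ = 292/715 = 0.408392.
SE = √(p₀(1−p₀)/n) = √(0.2396/715) = 0.018306.
z = (0.408392 − 0.398)/0.018306 = 0.010392/0.018306 = 0.5677.
p-value = P(Z < 0.568) ≈ 0.7149; since p > α = 0.025, fail to reject H₀.

z = 0.5677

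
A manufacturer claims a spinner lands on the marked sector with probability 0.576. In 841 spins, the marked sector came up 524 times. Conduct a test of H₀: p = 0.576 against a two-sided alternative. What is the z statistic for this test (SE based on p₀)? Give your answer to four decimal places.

p̂ = 524/841 = 0.623068.
Standard error under H₀: √(0.576×0.424/841) = 0.017041.
z = (0.623068 − 0.576)/0.017041 = 0.047068/0.017041 = 2.7620.
p-value = 2·P(Z > 2.762) ≈ 0.0057.

z = 2.7620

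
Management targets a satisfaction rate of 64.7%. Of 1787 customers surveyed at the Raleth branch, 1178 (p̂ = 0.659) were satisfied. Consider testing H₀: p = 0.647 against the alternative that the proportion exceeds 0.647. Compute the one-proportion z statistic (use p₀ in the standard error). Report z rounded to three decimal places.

z = 1.080

p̂ = 1178/1787 ≈ 0.65921.
Standard error under H₀: √(0.647×0.353/1787) = 0.01131.
z = (0.65921 − 0.647)/0.01131 = 0.01221/0.01131 = 1.080.
p-value = P(Z > 1.080) ≈ 0.1402.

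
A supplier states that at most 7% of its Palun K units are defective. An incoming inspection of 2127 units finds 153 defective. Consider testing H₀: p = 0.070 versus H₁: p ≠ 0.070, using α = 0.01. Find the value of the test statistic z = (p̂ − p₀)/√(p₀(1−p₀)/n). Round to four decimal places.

z = 0.3493

p̂ = 153/2127 = 0.0719323.
Standard error under H₀: √(0.07×0.93/2127) = 0.0055323.
z = (0.0719323 − 0.07)/0.0055323 = 0.0019323/0.0055323 = 0.3493.
p-value = 2·P(Z > 0.349) ≈ 0.7269, so at α = 0.01 we fail to reject H₀.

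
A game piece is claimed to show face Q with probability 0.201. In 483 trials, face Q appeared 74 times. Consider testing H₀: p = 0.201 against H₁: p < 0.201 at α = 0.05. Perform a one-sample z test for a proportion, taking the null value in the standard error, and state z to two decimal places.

z = -2.62

p̂ = 74/483 = 0.15321.
SE = √(p₀(1−p₀)/n) = √(0.1606/483) = 0.01823.
z = (0.15321 − 0.201)/0.01823 = -0.04779/0.01823 = -2.62.
p-value = P(Z < -2.621) ≈ 0.0044. With α = 0.05, reject H₀.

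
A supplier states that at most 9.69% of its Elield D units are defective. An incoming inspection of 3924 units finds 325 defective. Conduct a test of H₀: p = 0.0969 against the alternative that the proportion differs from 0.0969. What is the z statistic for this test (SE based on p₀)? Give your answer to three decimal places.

p̂ = 325/3924 ≈ 0.082824.
Under H₀, SE = √(0.0969·0.9031/3924) = √(2.23013e-05) = 0.004722.
z = (0.082824 − 0.0969)/0.004722 = -0.014076/0.004722 = -2.981.
Two-sided p-value ≈ 2·Φ(−2.981) = 0.0029.

z = -2.981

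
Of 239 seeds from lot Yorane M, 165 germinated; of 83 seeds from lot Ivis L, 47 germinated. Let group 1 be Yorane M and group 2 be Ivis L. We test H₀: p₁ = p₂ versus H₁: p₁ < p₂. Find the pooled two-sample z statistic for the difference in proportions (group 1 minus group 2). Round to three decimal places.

p̂₁ = 165/239 = 0.69038, p̂₂ = 47/83 = 0.56627.
Pooled p̂ = (165+47)/(239+83) = 212/322 = 0.65839.
SE = √(0.224914 × 0.0162323) = 0.06042.
z = (0.69038 − 0.56627)/0.06042 = 0.12411/0.06042 = 2.054.
p-value = P(Z < 2.054) ≈ 0.9800.

z = 2.054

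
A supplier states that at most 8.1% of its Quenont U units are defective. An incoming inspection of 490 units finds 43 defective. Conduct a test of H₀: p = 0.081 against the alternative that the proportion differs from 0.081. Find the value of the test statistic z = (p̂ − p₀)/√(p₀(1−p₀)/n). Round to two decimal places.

z = 0.55

p̂ = 43/490 ≈ 0.0878.
Standard error under H₀: √(0.081×0.919/490) = 0.0123.
z = (0.0878 − 0.081)/0.0123 = 0.0068/0.0123 = 0.55.
p-value = 2·P(Z > 0.548) ≈ 0.5836.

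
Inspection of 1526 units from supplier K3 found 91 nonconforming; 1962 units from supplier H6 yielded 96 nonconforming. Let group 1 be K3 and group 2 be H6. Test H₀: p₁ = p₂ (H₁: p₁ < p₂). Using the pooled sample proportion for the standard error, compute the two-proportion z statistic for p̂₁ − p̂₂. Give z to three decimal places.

p̂₁ = 91/1526 ≈ 0.059633, p̂₂ = 96/1962 ≈ 0.048930.
Pooled p̂ = (91+96)/(1526+1962) = 187/3488 = 0.053612.
SE = √(0.0507381 × 0.00116499) = 0.007688.
z = (0.059633 − 0.048930)/0.007688 = 0.010703/0.007688 = 1.392.
p-value = P(Z < 1.392) ≈ 0.9181.

z = 1.392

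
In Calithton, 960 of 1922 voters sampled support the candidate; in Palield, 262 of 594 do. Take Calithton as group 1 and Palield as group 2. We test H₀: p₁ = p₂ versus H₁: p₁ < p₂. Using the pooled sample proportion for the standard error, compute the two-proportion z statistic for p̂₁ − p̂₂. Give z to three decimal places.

p̂₁ = 960/1922 = 0.49948, p̂₂ = 262/594 = 0.44108.
Pooled p̂ = (960+262)/(1922+594) = 1222/2516 = 0.48569.
SE = √(0.249795 × 0.00220379) = 0.02346.
z = (0.49948 − 0.44108)/0.02346 = 0.05840/0.02346 = 2.489.
p-value = P(Z < 2.489) ≈ 0.9936.

z = 2.489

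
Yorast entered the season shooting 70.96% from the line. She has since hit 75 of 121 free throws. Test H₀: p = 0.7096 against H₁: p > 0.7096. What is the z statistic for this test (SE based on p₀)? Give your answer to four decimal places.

p̂ = 75/121 = 0.619835.
SE = √(p₀(1−p₀)/n) = √(0.20607/121) = 0.041268.
z = (0.619835 − 0.7096)/0.041268 = -0.089765/0.041268 = -2.1752.

z = -2.1752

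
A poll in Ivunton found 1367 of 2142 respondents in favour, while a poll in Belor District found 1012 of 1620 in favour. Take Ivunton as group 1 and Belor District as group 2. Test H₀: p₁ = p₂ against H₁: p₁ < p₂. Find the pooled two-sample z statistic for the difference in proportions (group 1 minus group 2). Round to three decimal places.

p̂₁ = 1367/2142 = 0.63819, p̂₂ = 1012/1620 = 0.62469.
Pooled p̂ = (1367+1012)/(2142+1620) = 2379/3762 = 0.63238.
SE = √(0.232476 × 0.00108414) = 0.01588.
z = (0.63819 − 0.62469)/0.01588 = 0.01350/0.01588 = 0.850.

z = 0.850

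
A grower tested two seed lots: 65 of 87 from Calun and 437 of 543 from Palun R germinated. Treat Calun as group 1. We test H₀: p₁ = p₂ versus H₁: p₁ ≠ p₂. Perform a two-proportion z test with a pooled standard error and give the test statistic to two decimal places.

p̂₁ = 65/87 ≈ 0.7471, p̂₂ = 437/543 ≈ 0.8048.
Pooled p̂ = (65+437)/(87+543) = 502/630 = 0.7968.
SE = √(p̂(1−p̂)(1/n₁+1/n₂)) = √(0.7968·0.2032·0.0133359) = √(0.00215901) = 0.0465.
z = (0.7471 − 0.8048)/0.0465 = -0.0577/0.0465 = -1.24.

z = -1.24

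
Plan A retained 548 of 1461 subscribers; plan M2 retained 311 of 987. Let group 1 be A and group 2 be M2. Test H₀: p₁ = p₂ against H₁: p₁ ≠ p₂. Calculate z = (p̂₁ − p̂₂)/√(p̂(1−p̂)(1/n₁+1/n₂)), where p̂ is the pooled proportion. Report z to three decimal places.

z = 3.051

p̂₁ = 548/1461 = 0.37509, p̂₂ = 311/987 = 0.31510.
Pooled p̂ = (548+311)/(1461+987) = 859/2448 = 0.35090.
SE = √(0.227769 × 0.00169763) = 0.01966.
z = (0.37509 − 0.31510)/0.01966 = 0.05999/0.01966 = 3.051.
p-value = 2·P(Z > 3.051) ≈ 0.0023.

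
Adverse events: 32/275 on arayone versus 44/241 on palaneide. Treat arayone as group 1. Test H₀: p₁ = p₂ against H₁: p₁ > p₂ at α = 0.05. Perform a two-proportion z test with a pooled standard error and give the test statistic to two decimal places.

z = -2.12

p̂₁ = 32/275 ≈ 0.1164, p̂₂ = 44/241 ≈ 0.1826.
Pooled p̂ = (32+44)/(275+241) = 76/516 = 0.1473.
SE = √(p̂(1−p̂)(1/n₁+1/n₂)) = √(0.1473·0.8527·0.00778574) = √(0.000977838) = 0.0313.
z = (0.1164 − 0.1826)/0.0313 = -0.0662/0.0313 = -2.12.
p-value = P(Z > -2.117) ≈ 0.9829; since p > α = 0.05, fail to reject H₀.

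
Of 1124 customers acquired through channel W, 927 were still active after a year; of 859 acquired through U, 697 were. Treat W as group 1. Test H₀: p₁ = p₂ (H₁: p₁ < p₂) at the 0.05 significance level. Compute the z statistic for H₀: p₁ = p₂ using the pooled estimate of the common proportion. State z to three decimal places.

z = 0.764

p̂₁ = 927/1124 = 0.824733, p̂₂ = 697/859 = 0.811409.
Pooled p̂ = (927+697)/(1124+859) = 1624/1983 = 0.818961.
SE = √(p̂(1−p̂)(1/n₁+1/n₂)) = √(0.818961·0.181039·0.00205382) = √(0.000304508) = 0.017450.
z = (0.824733 − 0.811409)/0.017450 = 0.013324/0.017450 = 0.764.
p-value = P(Z < 0.764) ≈ 0.7774; since p > α = 0.05, fail to reject H₀.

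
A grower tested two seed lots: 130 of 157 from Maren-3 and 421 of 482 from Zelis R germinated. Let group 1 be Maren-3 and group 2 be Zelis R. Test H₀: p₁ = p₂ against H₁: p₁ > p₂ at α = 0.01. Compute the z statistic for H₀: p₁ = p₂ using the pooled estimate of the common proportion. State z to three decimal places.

p̂₁ = 130/157 ≈ 0.82803, p̂₂ = 421/482 ≈ 0.87344.
Pooled p̂ = (130+421)/(157+482) = 551/639 = 0.86228.
SE = √(p̂(1−p̂)(1/n₁+1/n₂)) = √(0.86228·0.13772·0.00844412) = √(0.00100274) = 0.03167.
z = (0.82803 − 0.87344)/0.03167 = -0.04541/0.03167 = -1.434.
p-value = P(Z > -1.434) ≈ 0.9243, so at α = 0.01 we fail to reject H₀.

z = -1.434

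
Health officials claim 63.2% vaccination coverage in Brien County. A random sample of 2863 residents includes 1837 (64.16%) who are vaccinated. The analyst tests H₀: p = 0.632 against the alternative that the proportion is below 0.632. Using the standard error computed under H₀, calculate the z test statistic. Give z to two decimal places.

p̂ = 1837/2863 ≈ 0.6416.
Under H₀, SE = √(0.632·0.368/2863) = √(8.12351e-05) = 0.0090.
z = (0.6416 − 0.632)/0.0090 = 0.0096/0.0090 = 1.07.

z = 1.07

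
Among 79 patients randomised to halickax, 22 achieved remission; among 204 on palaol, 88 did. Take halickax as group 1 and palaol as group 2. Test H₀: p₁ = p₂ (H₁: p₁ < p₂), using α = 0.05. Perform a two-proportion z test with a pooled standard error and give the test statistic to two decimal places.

z = -2.37

p̂₁ = 22/79 = 0.2785, p̂₂ = 88/204 = 0.4314.
Pooled p̂ = (22+88)/(79+204) = 110/283 = 0.3887.
SE = √(p̂(1−p̂)(1/n₁+1/n₂)) = √(0.3887·0.6113·0.0175602) = √(0.00417249) = 0.0646.
z = (0.2785 − 0.4314)/0.0646 = -0.1529/0.0646 = -2.37.
p-value = P(Z < -2.367) ≈ 0.0090, so at α = 0.05 we reject H₀.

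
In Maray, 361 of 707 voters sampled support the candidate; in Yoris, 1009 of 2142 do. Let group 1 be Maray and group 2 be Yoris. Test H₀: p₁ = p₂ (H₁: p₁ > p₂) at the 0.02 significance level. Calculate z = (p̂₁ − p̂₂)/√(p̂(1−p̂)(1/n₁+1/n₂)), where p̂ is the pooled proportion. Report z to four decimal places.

p̂₁ = 361/707 = 0.510608, p̂₂ = 1009/2142 = 0.471055.
Pooled p̂ = (361+1009)/(707+2142) = 1370/2849 = 0.480870.
SE = √(p̂(1−p̂)(1/n₁+1/n₂)) = √(0.480870·0.519130·0.00188128) = √(0.000469632) = 0.021671.
z = (0.510608 − 0.471055)/0.021671 = 0.039553/0.021671 = 1.8252.
p-value = P(Z > 1.825) ≈ 0.0340. With α = 0.02, fail to reject H₀.

z = 1.8252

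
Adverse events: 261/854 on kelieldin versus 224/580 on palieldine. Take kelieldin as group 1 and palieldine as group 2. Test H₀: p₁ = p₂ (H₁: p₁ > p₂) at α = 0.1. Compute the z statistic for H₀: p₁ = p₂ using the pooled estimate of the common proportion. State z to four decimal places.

p̂₁ = 261/854 = 0.305621, p̂₂ = 224/580 = 0.386207.
Pooled p̂ = (261+224)/(854+580) = 485/1434 = 0.338215.
SE = √(p̂(1−p̂)(1/n₁+1/n₂)) = √(0.338215·0.661785·0.0028951) = √(0.000647997) = 0.025456.
z = (0.305621 − 0.386207)/0.025456 = -0.080586/0.025456 = -3.1657.
p-value = P(Z > -3.166) ≈ 0.9992; since p > α = 0.1, fail to reject H₀.

z = -3.1657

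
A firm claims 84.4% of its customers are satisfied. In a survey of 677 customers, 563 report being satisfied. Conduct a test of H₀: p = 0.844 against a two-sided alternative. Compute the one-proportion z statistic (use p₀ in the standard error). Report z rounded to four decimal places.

z = -0.8884

p̂ = 563/677 = 0.831610.
SE = √(p₀(1−p₀)/n) = √(0.13166/677) = 0.013946.
z = (0.831610 − 0.844)/0.013946 = -0.012390/0.013946 = -0.8884.
p-value = 2·P(Z > 0.888) ≈ 0.3743.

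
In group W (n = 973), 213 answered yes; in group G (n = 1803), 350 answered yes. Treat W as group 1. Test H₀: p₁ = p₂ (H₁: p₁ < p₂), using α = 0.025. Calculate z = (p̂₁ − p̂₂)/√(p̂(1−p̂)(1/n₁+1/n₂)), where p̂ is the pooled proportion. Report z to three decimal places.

p̂₁ = 213/973 = 0.21891, p̂₂ = 350/1803 = 0.19412.
Pooled p̂ = (213+350)/(973+1803) = 563/2776 = 0.20281.
SE = √(p̂(1−p̂)(1/n₁+1/n₂)) = √(0.20281·0.79719·0.00158238) = √(0.000255836) = 0.01599.
z = (0.21891 − 0.19412)/0.01599 = 0.02479/0.01599 = 1.550.
p-value = P(Z < 1.550) ≈ 0.9394. With α = 0.025, fail to reject H₀.

z = 1.550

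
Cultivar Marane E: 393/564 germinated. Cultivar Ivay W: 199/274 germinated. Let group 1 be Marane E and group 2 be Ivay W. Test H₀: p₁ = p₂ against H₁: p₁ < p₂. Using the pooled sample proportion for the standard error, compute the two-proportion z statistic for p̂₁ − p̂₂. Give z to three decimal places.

z = -0.879

p̂₁ = 393/564 = 0.69681, p̂₂ = 199/274 = 0.72628.
Pooled p̂ = (393+199)/(564+274) = 592/838 = 0.70644.
SE = √(p̂(1−p̂)(1/n₁+1/n₂)) = √(0.70644·0.29356·0.00542268) = √(0.00112456) = 0.03353.
z = (0.69681 − 0.72628)/0.03353 = -0.02947/0.03353 = -0.879.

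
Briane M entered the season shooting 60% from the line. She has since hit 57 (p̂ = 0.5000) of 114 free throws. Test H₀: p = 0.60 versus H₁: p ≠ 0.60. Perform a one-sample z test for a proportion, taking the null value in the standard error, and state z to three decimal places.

p̂ = 57/114 = 0.500000.
SE = √(p₀(1−p₀)/n) = √(0.24/114) = 0.045883.
z = (0.500000 − 0.6)/0.045883 = -0.100000/0.045883 = -2.179.

z = -2.179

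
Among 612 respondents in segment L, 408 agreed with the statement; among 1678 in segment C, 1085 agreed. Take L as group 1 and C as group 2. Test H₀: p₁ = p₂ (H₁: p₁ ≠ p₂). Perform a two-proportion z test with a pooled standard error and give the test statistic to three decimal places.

p̂₁ = 408/612 = 0.66667, p̂₂ = 1085/1678 = 0.64660.
Pooled p̂ = (408+1085)/(612+1678) = 1493/2290 = 0.65197.
SE = √(p̂(1−p̂)(1/n₁+1/n₂)) = √(0.65197·0.34803·0.00222993) = √(0.000505987) = 0.02249.
z = (0.66667 − 0.64660)/0.02249 = 0.02007/0.02249 = 0.892.

z = 0.892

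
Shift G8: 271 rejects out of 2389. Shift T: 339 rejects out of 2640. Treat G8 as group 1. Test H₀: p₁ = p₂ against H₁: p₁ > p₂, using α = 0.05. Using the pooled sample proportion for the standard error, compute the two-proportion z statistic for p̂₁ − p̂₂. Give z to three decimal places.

p̂₁ = 271/2389 = 0.11344, p̂₂ = 339/2640 = 0.12841.
Pooled p̂ = (271+339)/(2389+2640) = 610/5029 = 0.12130.
SE = √(p̂(1−p̂)(1/n₁+1/n₂)) = √(0.12130·0.87870·0.000797373) = √(8.49869e-05) = 0.00922.
z = (0.11344 − 0.12841)/0.00922 = -0.01497/0.00922 = -1.624.
p-value = P(Z > -1.624) ≈ 0.9478. With α = 0.05, fail to reject H₀.

z = -1.624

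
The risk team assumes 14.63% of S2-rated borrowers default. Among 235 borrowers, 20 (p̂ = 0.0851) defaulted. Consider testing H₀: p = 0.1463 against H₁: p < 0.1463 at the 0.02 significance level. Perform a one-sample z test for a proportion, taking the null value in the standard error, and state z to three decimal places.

p̂ = 20/235 = 0.085106.
Under H₀, SE = √(0.1463·0.8537/235) = √(0.000531474) = 0.023054.
z = (0.085106 − 0.1463)/0.023054 = -0.061194/0.023054 = -2.654.
p-value = P(Z < -2.654) ≈ 0.0040. With α = 0.02, reject H₀.

z = -2.654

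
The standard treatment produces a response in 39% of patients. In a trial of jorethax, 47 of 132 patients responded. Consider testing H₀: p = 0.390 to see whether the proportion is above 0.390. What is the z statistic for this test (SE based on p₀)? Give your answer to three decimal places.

p̂ = 47/132 = 0.356061.
Under H₀, SE = √(0.39·0.61/132) = √(0.00180227) = 0.042453.
z = (0.356061 − 0.39)/0.042453 = -0.033939/0.042453 = -0.799.
p-value = P(Z > -0.799) ≈ 0.7880.

z = -0.799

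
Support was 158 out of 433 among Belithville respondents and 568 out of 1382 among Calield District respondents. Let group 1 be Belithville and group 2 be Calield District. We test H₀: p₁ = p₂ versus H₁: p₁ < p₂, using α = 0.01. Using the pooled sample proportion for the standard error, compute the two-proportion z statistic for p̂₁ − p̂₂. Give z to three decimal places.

z = -1.709

p̂₁ = 158/433 ≈ 0.36490, p̂₂ = 568/1382 ≈ 0.41100.
Pooled p̂ = (158+568)/(433+1382) = 726/1815 = 0.40000.
SE = √(p̂(1−p̂)(1/n₁+1/n₂)) = √(0.40000·0.60000·0.00303306) = √(0.000727934) = 0.02698.
z = (0.36490 − 0.41100)/0.02698 = -0.04610/0.02698 = -1.709.
p-value = P(Z < -1.709) ≈ 0.0437; since p > α = 0.01, fail to reject H₀.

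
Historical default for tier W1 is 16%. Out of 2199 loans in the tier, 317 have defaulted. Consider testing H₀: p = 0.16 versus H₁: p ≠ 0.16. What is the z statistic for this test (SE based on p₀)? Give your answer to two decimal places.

z = -2.03

p̂ = 317/2199 ≈ 0.1442.
SE = √(p₀(1−p₀)/n) = √(0.1344/2199) = 0.0078.
z = (0.1442 − 0.16)/0.0078 = -0.0158/0.0078 = -2.03.
Two-sided p-value ≈ 2·Φ(−2.027) = 0.0427.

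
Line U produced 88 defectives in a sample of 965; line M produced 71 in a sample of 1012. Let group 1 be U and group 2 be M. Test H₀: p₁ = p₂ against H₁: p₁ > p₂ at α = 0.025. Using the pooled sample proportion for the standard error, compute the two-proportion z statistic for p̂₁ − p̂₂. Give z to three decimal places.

p̂₁ = 88/965 = 0.091192, p̂₂ = 71/1012 = 0.070158.
Pooled p̂ = (88+71)/(965+1012) = 159/1977 = 0.080425.
SE = √(p̂(1−p̂)(1/n₁+1/n₂)) = √(0.080425·0.919575·0.00202441) = √(0.000149719) = 0.012236.
z = (0.091192 − 0.070158)/0.012236 = 0.021034/0.012236 = 1.719.
p-value = P(Z > 1.719) ≈ 0.0428, so at α = 0.025 we fail to reject H₀.

z = 1.719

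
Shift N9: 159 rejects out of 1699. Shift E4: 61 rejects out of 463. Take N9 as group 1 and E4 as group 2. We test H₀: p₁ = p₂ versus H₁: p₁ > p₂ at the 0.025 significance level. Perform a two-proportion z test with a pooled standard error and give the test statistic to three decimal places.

p̂₁ = 159/1699 = 0.09358, p̂₂ = 61/463 = 0.13175.
Pooled p̂ = (159+61)/(1699+463) = 220/2162 = 0.10176.
SE = √(0.091403 × 0.00274841) = 0.01585.
z = (0.09358 − 0.13175)/0.01585 = -0.03817/0.01585 = -2.408.
p-value = P(Z > -2.408) ≈ 0.9920, so at α = 0.025 we fail to reject H₀.

z = -2.408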